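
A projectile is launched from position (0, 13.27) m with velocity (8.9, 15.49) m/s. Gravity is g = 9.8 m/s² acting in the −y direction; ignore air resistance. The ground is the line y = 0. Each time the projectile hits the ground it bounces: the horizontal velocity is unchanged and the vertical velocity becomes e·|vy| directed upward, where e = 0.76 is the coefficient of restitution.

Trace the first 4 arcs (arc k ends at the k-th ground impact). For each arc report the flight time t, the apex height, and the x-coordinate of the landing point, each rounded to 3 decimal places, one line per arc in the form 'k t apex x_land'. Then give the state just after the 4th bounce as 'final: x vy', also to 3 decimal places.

Arc 1: start y=13.270, vy=15.490 → t=3.862, apex=25.512, x_land=34.375, impact vy=-22.361
  bounce: vy ← 0.76·22.361 = 16.995
Arc 2: start y=0.000, vy=16.995 → t=3.468, apex=14.736, x_land=65.243, impact vy=-16.995
  bounce: vy ← 0.76·16.995 = 12.916
Arc 3: start y=0.000, vy=12.916 → t=2.636, apex=8.511, x_land=88.703, impact vy=-12.916
  bounce: vy ← 0.76·12.916 = 9.816
Arc 4: start y=0.000, vy=9.816 → t=2.003, apex=4.916, x_land=106.532, impact vy=-9.816
  bounce: vy ← 0.76·9.816 = 7.460

1 3.862 25.512 34.375
2 3.468 14.736 65.243
3 2.636 8.511 88.703
4 2.003 4.916 106.532
final: 106.532 7.460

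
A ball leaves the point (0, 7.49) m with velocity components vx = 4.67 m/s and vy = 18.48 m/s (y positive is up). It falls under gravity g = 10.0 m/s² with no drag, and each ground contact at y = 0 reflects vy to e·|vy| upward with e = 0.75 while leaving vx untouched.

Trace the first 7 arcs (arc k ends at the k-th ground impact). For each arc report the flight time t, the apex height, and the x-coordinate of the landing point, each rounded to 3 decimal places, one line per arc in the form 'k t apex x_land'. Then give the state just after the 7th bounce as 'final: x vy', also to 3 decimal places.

1 4.065 24.566 18.981
2 3.325 13.818 34.508
3 2.494 7.773 46.154
4 1.870 4.372 54.888
5 1.403 2.459 61.438
6 1.052 1.383 66.351
7 0.789 0.778 70.035
final: 70.035 2.959

Arc 1: start y=7.490, vy=18.480 → t=4.065, apex=24.566, x_land=18.981, impact vy=-22.166
  bounce: vy ← 0.75·22.166 = 16.624
Arc 2: start y=0.000, vy=16.624 → t=3.325, apex=13.818, x_land=34.508, impact vy=-16.624
  bounce: vy ← 0.75·16.624 = 12.468
Arc 3: start y=0.000, vy=12.468 → t=2.494, apex=7.773, x_land=46.154, impact vy=-12.468
  bounce: vy ← 0.75·12.468 = 9.351
Arc 4: start y=0.000, vy=9.351 → t=1.870, apex=4.372, x_land=54.888, impact vy=-9.351
  bounce: vy ← 0.75·9.351 = 7.013
Arc 5: start y=0.000, vy=7.013 → t=1.403, apex=2.459, x_land=61.438, impact vy=-7.013
  bounce: vy ← 0.75·7.013 = 5.260
Arc 6: start y=0.000, vy=5.260 → t=1.052, apex=1.383, x_land=66.351, impact vy=-5.260
  bounce: vy ← 0.75·5.260 = 3.945
Arc 7: start y=0.000, vy=3.945 → t=0.789, apex=0.778, x_land=70.035, impact vy=-3.945
  bounce: vy ← 0.75·3.945 = 2.959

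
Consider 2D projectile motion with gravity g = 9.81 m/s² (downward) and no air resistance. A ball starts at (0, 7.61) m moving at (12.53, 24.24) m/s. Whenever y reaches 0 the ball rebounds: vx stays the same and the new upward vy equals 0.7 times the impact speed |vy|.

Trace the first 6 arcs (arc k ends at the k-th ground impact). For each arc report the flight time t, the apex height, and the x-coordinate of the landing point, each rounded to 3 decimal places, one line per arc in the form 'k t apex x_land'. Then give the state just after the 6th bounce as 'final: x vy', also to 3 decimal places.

1 5.238 37.558 65.633
2 3.874 18.403 114.174
3 2.712 9.018 148.153
4 1.898 4.419 171.938
5 1.329 2.165 188.588
6 0.930 1.061 200.243
final: 200.243 3.194

Arc 1: start y=7.610, vy=24.240 → t=5.238, apex=37.558, x_land=65.633, impact vy=-27.146
  bounce: vy ← 0.7·27.146 = 19.002
Arc 2: start y=0.000, vy=19.002 → t=3.874, apex=18.403, x_land=114.174, impact vy=-19.002
  bounce: vy ← 0.7·19.002 = 13.301
Arc 3: start y=0.000, vy=13.301 → t=2.712, apex=9.018, x_land=148.153, impact vy=-13.301
  bounce: vy ← 0.7·13.301 = 9.311
Arc 4: start y=0.000, vy=9.311 → t=1.898, apex=4.419, x_land=171.938, impact vy=-9.311
  bounce: vy ← 0.7·9.311 = 6.518
Arc 5: start y=0.000, vy=6.518 → t=1.329, apex=2.165, x_land=188.588, impact vy=-6.518
  bounce: vy ← 0.7·6.518 = 4.562
Arc 6: start y=0.000, vy=4.562 → t=0.930, apex=1.061, x_land=200.243, impact vy=-4.562
  bounce: vy ← 0.7·4.562 = 3.194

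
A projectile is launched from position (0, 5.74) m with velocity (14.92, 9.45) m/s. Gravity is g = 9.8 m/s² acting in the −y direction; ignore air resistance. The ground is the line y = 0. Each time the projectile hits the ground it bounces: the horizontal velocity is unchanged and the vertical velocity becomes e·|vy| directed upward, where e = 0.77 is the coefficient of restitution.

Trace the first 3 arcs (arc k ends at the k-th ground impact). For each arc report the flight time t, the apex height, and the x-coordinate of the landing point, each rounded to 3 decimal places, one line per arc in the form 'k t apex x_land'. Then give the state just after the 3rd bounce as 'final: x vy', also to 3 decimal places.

1 2.414 10.296 36.015
2 2.232 6.105 69.321
3 1.719 3.619 94.968
final: 94.968 6.485

Arc 1: start y=5.740, vy=9.450 → t=2.414, apex=10.296, x_land=36.015, impact vy=-14.206
  bounce: vy ← 0.77·14.206 = 10.939
Arc 2: start y=0.000, vy=10.939 → t=2.232, apex=6.105, x_land=69.321, impact vy=-10.939
  bounce: vy ← 0.77·10.939 = 8.423
Arc 3: start y=0.000, vy=8.423 → t=1.719, apex=3.619, x_land=94.968, impact vy=-8.423
  bounce: vy ← 0.77·8.423 = 6.485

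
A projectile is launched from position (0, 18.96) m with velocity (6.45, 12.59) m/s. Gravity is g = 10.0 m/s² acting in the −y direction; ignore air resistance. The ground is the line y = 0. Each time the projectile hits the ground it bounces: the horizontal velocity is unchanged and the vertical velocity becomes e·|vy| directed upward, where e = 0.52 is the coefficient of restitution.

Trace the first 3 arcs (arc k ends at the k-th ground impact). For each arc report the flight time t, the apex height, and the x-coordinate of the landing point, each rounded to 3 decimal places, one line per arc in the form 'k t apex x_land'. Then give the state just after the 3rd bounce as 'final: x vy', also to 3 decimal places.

1 3.578 26.885 23.077
2 2.412 7.270 38.632
3 1.254 1.966 46.721
final: 46.721 3.260

Arc 1: start y=18.960, vy=12.590 → t=3.578, apex=26.885, x_land=23.077, impact vy=-23.189
  bounce: vy ← 0.52·23.189 = 12.058
Arc 2: start y=0.000, vy=12.058 → t=2.412, apex=7.270, x_land=38.632, impact vy=-12.058
  bounce: vy ← 0.52·12.058 = 6.270
Arc 3: start y=0.000, vy=6.270 → t=1.254, apex=1.966, x_land=46.721, impact vy=-6.270
  bounce: vy ← 0.52·6.270 = 3.260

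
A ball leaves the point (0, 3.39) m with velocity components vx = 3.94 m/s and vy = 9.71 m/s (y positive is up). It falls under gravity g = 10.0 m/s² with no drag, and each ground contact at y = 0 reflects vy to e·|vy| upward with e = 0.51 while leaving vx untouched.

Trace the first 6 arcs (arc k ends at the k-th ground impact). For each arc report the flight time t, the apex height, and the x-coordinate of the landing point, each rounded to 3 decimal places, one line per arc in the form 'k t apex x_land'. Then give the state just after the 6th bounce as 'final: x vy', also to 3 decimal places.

1 2.244 8.104 8.842
2 1.299 2.108 13.958
3 0.662 0.548 16.568
4 0.338 0.143 17.898
5 0.172 0.037 18.577
6 0.088 0.010 18.923
final: 18.923 0.224

Arc 1: start y=3.390, vy=9.710 → t=2.244, apex=8.104, x_land=8.842, impact vy=-12.731
  bounce: vy ← 0.51·12.731 = 6.493
Arc 2: start y=0.000, vy=6.493 → t=1.299, apex=2.108, x_land=13.958, impact vy=-6.493
  bounce: vy ← 0.51·6.493 = 3.311
Arc 3: start y=0.000, vy=3.311 → t=0.662, apex=0.548, x_land=16.568, impact vy=-3.311
  bounce: vy ← 0.51·3.311 = 1.689
Arc 4: start y=0.000, vy=1.689 → t=0.338, apex=0.143, x_land=17.898, impact vy=-1.689
  bounce: vy ← 0.51·1.689 = 0.861
Arc 5: start y=0.000, vy=0.861 → t=0.172, apex=0.037, x_land=18.577, impact vy=-0.861
  bounce: vy ← 0.51·0.861 = 0.439
Arc 6: start y=0.000, vy=0.439 → t=0.088, apex=0.010, x_land=18.923, impact vy=-0.439
  bounce: vy ← 0.51·0.439 = 0.224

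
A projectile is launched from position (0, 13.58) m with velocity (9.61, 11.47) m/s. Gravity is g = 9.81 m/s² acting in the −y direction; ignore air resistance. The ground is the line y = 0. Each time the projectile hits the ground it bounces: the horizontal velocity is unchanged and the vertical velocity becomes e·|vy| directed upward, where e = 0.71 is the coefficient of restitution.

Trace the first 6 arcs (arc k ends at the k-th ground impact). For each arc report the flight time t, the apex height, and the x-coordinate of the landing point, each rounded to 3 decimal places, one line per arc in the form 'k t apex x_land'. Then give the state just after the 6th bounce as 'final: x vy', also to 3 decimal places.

1 3.203 20.285 30.779
2 2.888 10.226 58.531
3 2.050 5.155 78.234
4 1.456 2.599 92.224
5 1.034 1.310 102.156
6 0.734 0.660 109.208
final: 109.208 2.556

Arc 1: start y=13.580, vy=11.470 → t=3.203, apex=20.285, x_land=30.779, impact vy=-19.950
  bounce: vy ← 0.71·19.950 = 14.164
Arc 2: start y=0.000, vy=14.164 → t=2.888, apex=10.226, x_land=58.531, impact vy=-14.164
  bounce: vy ← 0.71·14.164 = 10.057
Arc 3: start y=0.000, vy=10.057 → t=2.050, apex=5.155, x_land=78.234, impact vy=-10.057
  bounce: vy ← 0.71·10.057 = 7.140
Arc 4: start y=0.000, vy=7.140 → t=1.456, apex=2.599, x_land=92.224, impact vy=-7.140
  bounce: vy ← 0.71·7.140 = 5.070
Arc 5: start y=0.000, vy=5.070 → t=1.034, apex=1.310, x_land=102.156, impact vy=-5.070
  bounce: vy ← 0.71·5.070 = 3.599
Arc 6: start y=0.000, vy=3.599 → t=0.734, apex=0.660, x_land=109.208, impact vy=-3.599
  bounce: vy ← 0.71·3.599 = 2.556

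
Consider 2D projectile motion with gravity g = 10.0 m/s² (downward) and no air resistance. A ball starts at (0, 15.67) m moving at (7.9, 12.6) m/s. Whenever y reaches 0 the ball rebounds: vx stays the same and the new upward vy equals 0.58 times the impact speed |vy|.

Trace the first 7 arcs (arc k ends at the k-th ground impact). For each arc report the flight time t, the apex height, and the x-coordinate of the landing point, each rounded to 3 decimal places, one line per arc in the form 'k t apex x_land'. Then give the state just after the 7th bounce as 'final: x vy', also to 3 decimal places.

1 3.433 23.608 27.120
2 2.521 7.942 47.033
3 1.462 2.672 58.582
4 0.848 0.899 65.281
5 0.492 0.302 69.166
6 0.285 0.102 71.419
7 0.165 0.034 72.726
final: 72.726 0.480

Arc 1: start y=15.670, vy=12.600 → t=3.433, apex=23.608, x_land=27.120, impact vy=-21.729
  bounce: vy ← 0.58·21.729 = 12.603
Arc 2: start y=0.000, vy=12.603 → t=2.521, apex=7.942, x_land=47.033, impact vy=-12.603
  bounce: vy ← 0.58·12.603 = 7.310
Arc 3: start y=0.000, vy=7.310 → t=1.462, apex=2.672, x_land=58.582, impact vy=-7.310
  bounce: vy ← 0.58·7.310 = 4.240
Arc 4: start y=0.000, vy=4.240 → t=0.848, apex=0.899, x_land=65.281, impact vy=-4.240
  bounce: vy ← 0.58·4.240 = 2.459
Arc 5: start y=0.000, vy=2.459 → t=0.492, apex=0.302, x_land=69.166, impact vy=-2.459
  bounce: vy ← 0.58·2.459 = 1.426
Arc 6: start y=0.000, vy=1.426 → t=0.285, apex=0.102, x_land=71.419, impact vy=-1.426
  bounce: vy ← 0.58·1.426 = 0.827
Arc 7: start y=0.000, vy=0.827 → t=0.165, apex=0.034, x_land=72.726, impact vy=-0.827
  bounce: vy ← 0.58·0.827 = 0.480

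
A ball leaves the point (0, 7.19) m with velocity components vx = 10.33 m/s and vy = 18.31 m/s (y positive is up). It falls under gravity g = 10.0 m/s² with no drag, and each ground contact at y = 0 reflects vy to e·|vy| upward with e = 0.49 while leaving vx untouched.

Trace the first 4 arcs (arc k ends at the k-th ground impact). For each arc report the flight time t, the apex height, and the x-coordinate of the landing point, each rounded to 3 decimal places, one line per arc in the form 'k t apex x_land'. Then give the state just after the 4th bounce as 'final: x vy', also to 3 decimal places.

1 4.020 23.953 41.524
2 2.145 5.751 63.681
3 1.051 1.381 74.538
4 0.515 0.332 79.858
final: 79.858 1.262

Arc 1: start y=7.190, vy=18.310 → t=4.020, apex=23.953, x_land=41.524, impact vy=-21.887
  bounce: vy ← 0.49·21.887 = 10.725
Arc 2: start y=0.000, vy=10.725 → t=2.145, apex=5.751, x_land=63.681, impact vy=-10.725
  bounce: vy ← 0.49·10.725 = 5.255
Arc 3: start y=0.000, vy=5.255 → t=1.051, apex=1.381, x_land=74.538, impact vy=-5.255
  bounce: vy ← 0.49·5.255 = 2.575
Arc 4: start y=0.000, vy=2.575 → t=0.515, apex=0.332, x_land=79.858, impact vy=-2.575
  bounce: vy ← 0.49·2.575 = 1.262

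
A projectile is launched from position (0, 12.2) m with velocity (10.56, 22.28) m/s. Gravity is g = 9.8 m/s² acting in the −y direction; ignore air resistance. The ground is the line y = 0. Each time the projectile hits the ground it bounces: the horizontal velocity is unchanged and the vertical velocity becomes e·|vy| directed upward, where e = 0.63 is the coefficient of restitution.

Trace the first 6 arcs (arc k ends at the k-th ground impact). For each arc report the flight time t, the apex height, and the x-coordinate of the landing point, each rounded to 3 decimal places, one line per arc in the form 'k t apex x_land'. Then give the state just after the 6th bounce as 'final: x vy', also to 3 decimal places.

Arc 1: start y=12.200, vy=22.280 → t=5.041, apex=37.526, x_land=53.231, impact vy=-27.120
  bounce: vy ← 0.63·27.120 = 17.086
Arc 2: start y=0.000, vy=17.086 → t=3.487, apex=14.894, x_land=90.053, impact vy=-17.086
  bounce: vy ← 0.63·17.086 = 10.764
Arc 3: start y=0.000, vy=10.764 → t=2.197, apex=5.912, x_land=113.251, impact vy=-10.764
  bounce: vy ← 0.63·10.764 = 6.781
Arc 4: start y=0.000, vy=6.781 → t=1.384, apex=2.346, x_land=127.866, impact vy=-6.781
  bounce: vy ← 0.63·6.781 = 4.272
Arc 5: start y=0.000, vy=4.272 → t=0.872, apex=0.931, x_land=137.073, impact vy=-4.272
  bounce: vy ← 0.63·4.272 = 2.692
Arc 6: start y=0.000, vy=2.692 → t=0.549, apex=0.370, x_land=142.873, impact vy=-2.692
  bounce: vy ← 0.63·2.692 = 1.696

1 5.041 37.526 53.231
2 3.487 14.894 90.053
3 2.197 5.912 113.251
4 1.384 2.346 127.866
5 0.872 0.931 137.073
6 0.549 0.370 142.873
final: 142.873 1.696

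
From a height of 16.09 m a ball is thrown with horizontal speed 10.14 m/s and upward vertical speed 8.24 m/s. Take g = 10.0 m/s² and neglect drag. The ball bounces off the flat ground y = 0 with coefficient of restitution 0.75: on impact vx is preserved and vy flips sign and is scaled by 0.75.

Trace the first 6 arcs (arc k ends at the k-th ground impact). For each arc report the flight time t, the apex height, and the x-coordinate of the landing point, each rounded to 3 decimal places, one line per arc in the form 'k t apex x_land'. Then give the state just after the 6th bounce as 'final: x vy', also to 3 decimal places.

Arc 1: start y=16.090, vy=8.240 → t=2.798, apex=19.485, x_land=28.372, impact vy=-19.741
  bounce: vy ← 0.75·19.741 = 14.806
Arc 2: start y=0.000, vy=14.806 → t=2.961, apex=10.960, x_land=58.398, impact vy=-14.806
  bounce: vy ← 0.75·14.806 = 11.104
Arc 3: start y=0.000, vy=11.104 → t=2.221, apex=6.165, x_land=80.917, impact vy=-11.104
  bounce: vy ← 0.75·11.104 = 8.328
Arc 4: start y=0.000, vy=8.328 → t=1.666, apex=3.468, x_land=97.807, impact vy=-8.328
  bounce: vy ← 0.75·8.328 = 6.246
Arc 5: start y=0.000, vy=6.246 → t=1.249, apex=1.951, x_land=110.474, impact vy=-6.246
  bounce: vy ← 0.75·6.246 = 4.685
Arc 6: start y=0.000, vy=4.685 → t=0.937, apex=1.097, x_land=119.974, impact vy=-4.685
  bounce: vy ← 0.75·4.685 = 3.513

1 2.798 19.485 28.372
2 2.961 10.960 58.398
3 2.221 6.165 80.917
4 1.666 3.468 97.807
5 1.249 1.951 110.474
6 0.937 1.097 119.974
final: 119.974 3.513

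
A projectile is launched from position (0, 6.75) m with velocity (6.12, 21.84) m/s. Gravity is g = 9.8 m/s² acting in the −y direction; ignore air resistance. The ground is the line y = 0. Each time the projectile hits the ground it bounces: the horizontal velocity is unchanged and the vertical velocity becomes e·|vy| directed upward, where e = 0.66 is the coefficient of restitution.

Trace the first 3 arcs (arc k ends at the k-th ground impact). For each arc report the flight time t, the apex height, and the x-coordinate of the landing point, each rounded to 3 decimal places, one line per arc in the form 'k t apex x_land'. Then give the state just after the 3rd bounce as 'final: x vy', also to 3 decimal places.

Arc 1: start y=6.750, vy=21.840 → t=4.747, apex=31.086, x_land=29.054, impact vy=-24.684
  bounce: vy ← 0.66·24.684 = 16.291
Arc 2: start y=0.000, vy=16.291 → t=3.325, apex=13.541, x_land=49.401, impact vy=-16.291
  bounce: vy ← 0.66·16.291 = 10.752
Arc 3: start y=0.000, vy=10.752 → t=2.194, apex=5.898, x_land=62.830, impact vy=-10.752
  bounce: vy ← 0.66·10.752 = 7.096

1 4.747 31.086 29.054
2 3.325 13.541 49.401
3 2.194 5.898 62.830
final: 62.830 7.096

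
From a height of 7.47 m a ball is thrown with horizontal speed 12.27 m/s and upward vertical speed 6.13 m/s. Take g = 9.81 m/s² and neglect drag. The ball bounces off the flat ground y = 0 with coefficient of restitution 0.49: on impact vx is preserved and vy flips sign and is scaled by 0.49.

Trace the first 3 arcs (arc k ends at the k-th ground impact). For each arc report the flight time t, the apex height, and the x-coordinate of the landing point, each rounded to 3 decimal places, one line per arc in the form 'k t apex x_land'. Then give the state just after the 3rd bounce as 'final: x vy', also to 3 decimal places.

Arc 1: start y=7.470, vy=6.130 → t=2.008, apex=9.385, x_land=24.640, impact vy=-13.570
  bounce: vy ← 0.49·13.570 = 6.649
Arc 2: start y=0.000, vy=6.649 → t=1.356, apex=2.253, x_land=41.273, impact vy=-6.649
  bounce: vy ← 0.49·6.649 = 3.258
Arc 3: start y=0.000, vy=3.258 → t=0.664, apex=0.541, x_land=49.423, impact vy=-3.258
  bounce: vy ← 0.49·3.258 = 1.596

1 2.008 9.385 24.640
2 1.356 2.253 41.273
3 0.664 0.541 49.423
final: 49.423 1.596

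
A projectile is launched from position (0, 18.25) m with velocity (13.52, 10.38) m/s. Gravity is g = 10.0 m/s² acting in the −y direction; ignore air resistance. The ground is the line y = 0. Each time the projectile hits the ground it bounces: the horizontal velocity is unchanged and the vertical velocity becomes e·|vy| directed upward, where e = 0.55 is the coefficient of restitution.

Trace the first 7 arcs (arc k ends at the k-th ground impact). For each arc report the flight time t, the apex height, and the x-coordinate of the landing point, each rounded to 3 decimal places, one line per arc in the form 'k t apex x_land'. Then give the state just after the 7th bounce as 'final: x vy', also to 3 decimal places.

Arc 1: start y=18.250, vy=10.380 → t=3.212, apex=23.637, x_land=43.430, impact vy=-21.743
  bounce: vy ← 0.55·21.743 = 11.958
Arc 2: start y=0.000, vy=11.958 → t=2.392, apex=7.150, x_land=75.766, impact vy=-11.958
  bounce: vy ← 0.55·11.958 = 6.577
Arc 3: start y=0.000, vy=6.577 → t=1.315, apex=2.163, x_land=93.550, impact vy=-6.577
  bounce: vy ← 0.55·6.577 = 3.617
Arc 4: start y=0.000, vy=3.617 → t=0.723, apex=0.654, x_land=103.332, impact vy=-3.617
  bounce: vy ← 0.55·3.617 = 1.990
Arc 5: start y=0.000, vy=1.990 → t=0.398, apex=0.198, x_land=108.712, impact vy=-1.990
  bounce: vy ← 0.55·1.990 = 1.094
Arc 6: start y=0.000, vy=1.094 → t=0.219, apex=0.060, x_land=111.671, impact vy=-1.094
  bounce: vy ← 0.55·1.094 = 0.602
Arc 7: start y=0.000, vy=0.602 → t=0.120, apex=0.018, x_land=113.298, impact vy=-0.602
  bounce: vy ← 0.55·0.602 = 0.331

1 3.212 23.637 43.430
2 2.392 7.150 75.766
3 1.315 2.163 93.550
4 0.723 0.654 103.332
5 0.398 0.198 108.712
6 0.219 0.060 111.671
7 0.120 0.018 113.298
final: 113.298 0.331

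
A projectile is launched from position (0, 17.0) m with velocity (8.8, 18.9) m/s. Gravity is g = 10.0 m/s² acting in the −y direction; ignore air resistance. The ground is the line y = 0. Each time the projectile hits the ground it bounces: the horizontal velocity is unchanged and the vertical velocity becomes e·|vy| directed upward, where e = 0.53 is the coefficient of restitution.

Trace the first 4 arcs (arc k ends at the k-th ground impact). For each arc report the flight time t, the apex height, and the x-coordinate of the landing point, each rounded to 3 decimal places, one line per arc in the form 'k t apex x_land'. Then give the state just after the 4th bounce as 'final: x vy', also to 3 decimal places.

1 4.530 34.860 39.868
2 2.799 9.792 64.499
3 1.483 2.751 77.553
4 0.786 0.773 84.471
final: 84.471 2.083

Arc 1: start y=17.000, vy=18.900 → t=4.530, apex=34.860, x_land=39.868, impact vy=-26.405
  bounce: vy ← 0.53·26.405 = 13.995
Arc 2: start y=0.000, vy=13.995 → t=2.799, apex=9.792, x_land=64.499, impact vy=-13.995
  bounce: vy ← 0.53·13.995 = 7.417
Arc 3: start y=0.000, vy=7.417 → t=1.483, apex=2.751, x_land=77.553, impact vy=-7.417
  bounce: vy ← 0.53·7.417 = 3.931
Arc 4: start y=0.000, vy=3.931 → t=0.786, apex=0.773, x_land=84.471, impact vy=-3.931
  bounce: vy ← 0.53·3.931 = 2.083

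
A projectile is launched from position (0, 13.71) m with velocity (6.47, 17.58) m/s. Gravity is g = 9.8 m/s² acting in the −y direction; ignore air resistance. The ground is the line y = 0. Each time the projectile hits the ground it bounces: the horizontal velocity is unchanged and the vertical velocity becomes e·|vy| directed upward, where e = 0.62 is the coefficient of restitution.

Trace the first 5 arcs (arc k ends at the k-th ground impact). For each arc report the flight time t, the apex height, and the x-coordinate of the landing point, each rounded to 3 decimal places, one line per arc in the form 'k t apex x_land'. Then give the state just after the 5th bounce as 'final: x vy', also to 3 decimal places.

Arc 1: start y=13.710, vy=17.580 → t=4.247, apex=29.478, x_land=27.476, impact vy=-24.037
  bounce: vy ← 0.62·24.037 = 14.903
Arc 2: start y=0.000, vy=14.903 → t=3.041, apex=11.331, x_land=47.154, impact vy=-14.903
  bounce: vy ← 0.62·14.903 = 9.240
Arc 3: start y=0.000, vy=9.240 → t=1.886, apex=4.356, x_land=59.354, impact vy=-9.240
  bounce: vy ← 0.62·9.240 = 5.729
Arc 4: start y=0.000, vy=5.729 → t=1.169, apex=1.674, x_land=66.918, impact vy=-5.729
  bounce: vy ← 0.62·5.729 = 3.552
Arc 5: start y=0.000, vy=3.552 → t=0.725, apex=0.644, x_land=71.608, impact vy=-3.552
  bounce: vy ← 0.62·3.552 = 2.202

1 4.247 29.478 27.476
2 3.041 11.331 47.154
3 1.886 4.356 59.354
4 1.169 1.674 66.918
5 0.725 0.644 71.608
final: 71.608 2.202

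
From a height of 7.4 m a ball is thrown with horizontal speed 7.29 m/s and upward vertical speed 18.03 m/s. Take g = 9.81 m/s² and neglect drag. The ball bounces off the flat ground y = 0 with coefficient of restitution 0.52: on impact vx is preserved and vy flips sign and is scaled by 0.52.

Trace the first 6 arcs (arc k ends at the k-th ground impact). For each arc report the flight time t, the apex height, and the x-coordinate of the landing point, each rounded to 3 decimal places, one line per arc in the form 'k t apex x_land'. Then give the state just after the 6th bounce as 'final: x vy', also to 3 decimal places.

1 4.048 23.969 29.513
2 2.299 6.481 46.273
3 1.195 1.753 54.988
4 0.622 0.474 59.520
5 0.323 0.128 61.877
6 0.168 0.035 63.102
final: 63.102 0.429

Arc 1: start y=7.400, vy=18.030 → t=4.048, apex=23.969, x_land=29.513, impact vy=-21.686
  bounce: vy ← 0.52·21.686 = 11.277
Arc 2: start y=0.000, vy=11.277 → t=2.299, apex=6.481, x_land=46.273, impact vy=-11.277
  bounce: vy ← 0.52·11.277 = 5.864
Arc 3: start y=0.000, vy=5.864 → t=1.195, apex=1.753, x_land=54.988, impact vy=-5.864
  bounce: vy ← 0.52·5.864 = 3.049
Arc 4: start y=0.000, vy=3.049 → t=0.622, apex=0.474, x_land=59.520, impact vy=-3.049
  bounce: vy ← 0.52·3.049 = 1.586
Arc 5: start y=0.000, vy=1.586 → t=0.323, apex=0.128, x_land=61.877, impact vy=-1.586
  bounce: vy ← 0.52·1.586 = 0.824
Arc 6: start y=0.000, vy=0.824 → t=0.168, apex=0.035, x_land=63.102, impact vy=-0.824
  bounce: vy ← 0.52·0.824 = 0.429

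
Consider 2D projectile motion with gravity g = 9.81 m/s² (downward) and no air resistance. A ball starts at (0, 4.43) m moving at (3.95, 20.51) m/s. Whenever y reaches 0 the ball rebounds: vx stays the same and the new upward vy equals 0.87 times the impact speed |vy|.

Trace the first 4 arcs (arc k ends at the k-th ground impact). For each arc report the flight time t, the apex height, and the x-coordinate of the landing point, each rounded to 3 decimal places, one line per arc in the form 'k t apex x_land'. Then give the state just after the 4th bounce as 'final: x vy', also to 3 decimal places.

1 4.387 25.870 17.330
2 3.996 19.581 33.114
3 3.477 14.821 46.847
4 3.025 11.218 58.794
final: 58.794 12.907

Arc 1: start y=4.430, vy=20.510 → t=4.387, apex=25.870, x_land=17.330, impact vy=-22.529
  bounce: vy ← 0.87·22.529 = 19.601
Arc 2: start y=0.000, vy=19.601 → t=3.996, apex=19.581, x_land=33.114, impact vy=-19.601
  bounce: vy ← 0.87·19.601 = 17.053
Arc 3: start y=0.000, vy=17.053 → t=3.477, apex=14.821, x_land=46.847, impact vy=-17.053
  bounce: vy ← 0.87·17.053 = 14.836
Arc 4: start y=0.000, vy=14.836 → t=3.025, apex=11.218, x_land=58.794, impact vy=-14.836
  bounce: vy ← 0.87·14.836 = 12.907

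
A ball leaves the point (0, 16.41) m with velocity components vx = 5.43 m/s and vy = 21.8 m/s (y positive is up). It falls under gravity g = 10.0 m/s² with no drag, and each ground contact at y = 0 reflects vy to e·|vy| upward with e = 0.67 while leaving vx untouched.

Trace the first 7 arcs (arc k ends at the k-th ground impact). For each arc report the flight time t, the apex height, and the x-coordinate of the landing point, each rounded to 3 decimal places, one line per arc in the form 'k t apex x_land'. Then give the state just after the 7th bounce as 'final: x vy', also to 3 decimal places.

Arc 1: start y=16.410, vy=21.800 → t=5.015, apex=40.172, x_land=27.229, impact vy=-28.345
  bounce: vy ← 0.67·28.345 = 18.991
Arc 2: start y=0.000, vy=18.991 → t=3.798, apex=18.033, x_land=47.853, impact vy=-18.991
  bounce: vy ← 0.67·18.991 = 12.724
Arc 3: start y=0.000, vy=12.724 → t=2.545, apex=8.095, x_land=61.671, impact vy=-12.724
  bounce: vy ← 0.67·12.724 = 8.525
Arc 4: start y=0.000, vy=8.525 → t=1.705, apex=3.634, x_land=70.930, impact vy=-8.525
  bounce: vy ← 0.67·8.525 = 5.712
Arc 5: start y=0.000, vy=5.712 → t=1.142, apex=1.631, x_land=77.133, impact vy=-5.712
  bounce: vy ← 0.67·5.712 = 3.827
Arc 6: start y=0.000, vy=3.827 → t=0.765, apex=0.732, x_land=81.289, impact vy=-3.827
  bounce: vy ← 0.67·3.827 = 2.564
Arc 7: start y=0.000, vy=2.564 → t=0.513, apex=0.329, x_land=84.073, impact vy=-2.564
  bounce: vy ← 0.67·2.564 = 1.718

1 5.015 40.172 27.229
2 3.798 18.033 47.853
3 2.545 8.095 61.671
4 1.705 3.634 70.930
5 1.142 1.631 77.133
6 0.765 0.732 81.289
7 0.513 0.329 84.073
final: 84.073 1.718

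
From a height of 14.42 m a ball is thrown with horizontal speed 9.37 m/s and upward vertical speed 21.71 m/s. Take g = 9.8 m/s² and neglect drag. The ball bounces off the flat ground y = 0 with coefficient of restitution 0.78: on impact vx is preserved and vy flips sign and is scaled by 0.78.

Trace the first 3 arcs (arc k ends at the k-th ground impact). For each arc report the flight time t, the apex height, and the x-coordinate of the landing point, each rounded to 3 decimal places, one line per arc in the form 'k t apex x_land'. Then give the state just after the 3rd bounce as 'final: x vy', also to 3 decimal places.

1 5.017 38.467 47.011
2 4.371 23.403 87.966
3 3.409 14.239 119.911
final: 119.911 13.030

Arc 1: start y=14.420, vy=21.710 → t=5.017, apex=38.467, x_land=47.011, impact vy=-27.458
  bounce: vy ← 0.78·27.458 = 21.417
Arc 2: start y=0.000, vy=21.417 → t=4.371, apex=23.403, x_land=87.966, impact vy=-21.417
  bounce: vy ← 0.78·21.417 = 16.706
Arc 3: start y=0.000, vy=16.706 → t=3.409, apex=14.239, x_land=119.911, impact vy=-16.706
  bounce: vy ← 0.78·16.706 = 13.030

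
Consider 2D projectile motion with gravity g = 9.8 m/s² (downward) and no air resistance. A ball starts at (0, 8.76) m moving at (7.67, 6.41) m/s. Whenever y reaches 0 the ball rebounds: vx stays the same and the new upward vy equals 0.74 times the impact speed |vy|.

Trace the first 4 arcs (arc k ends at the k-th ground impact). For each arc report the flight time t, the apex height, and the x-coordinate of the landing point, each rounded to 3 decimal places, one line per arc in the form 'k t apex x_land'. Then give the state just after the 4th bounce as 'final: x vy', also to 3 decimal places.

Arc 1: start y=8.760, vy=6.410 → t=2.143, apex=10.856, x_land=16.433, impact vy=-14.587
  bounce: vy ← 0.74·14.587 = 10.794
Arc 2: start y=0.000, vy=10.794 → t=2.203, apex=5.945, x_land=33.330, impact vy=-10.794
  bounce: vy ← 0.74·10.794 = 7.988
Arc 3: start y=0.000, vy=7.988 → t=1.630, apex=3.255, x_land=45.834, impact vy=-7.988
  bounce: vy ← 0.74·7.988 = 5.911
Arc 4: start y=0.000, vy=5.911 → t=1.206, apex=1.783, x_land=55.086, impact vy=-5.911
  bounce: vy ← 0.74·5.911 = 4.374

1 2.143 10.856 16.433
2 2.203 5.945 33.330
3 1.630 3.255 45.834
4 1.206 1.783 55.086
final: 55.086 4.374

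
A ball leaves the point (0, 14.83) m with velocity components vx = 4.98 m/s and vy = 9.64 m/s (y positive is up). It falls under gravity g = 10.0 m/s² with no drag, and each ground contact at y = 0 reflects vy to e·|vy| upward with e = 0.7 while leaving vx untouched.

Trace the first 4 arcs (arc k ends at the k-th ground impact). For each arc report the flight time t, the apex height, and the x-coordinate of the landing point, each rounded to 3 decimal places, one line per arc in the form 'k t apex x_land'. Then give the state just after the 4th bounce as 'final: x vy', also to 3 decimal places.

Arc 1: start y=14.830, vy=9.640 → t=2.938, apex=19.476, x_land=14.629, impact vy=-19.737
  bounce: vy ← 0.7·19.737 = 13.816
Arc 2: start y=0.000, vy=13.816 → t=2.763, apex=9.543, x_land=28.390, impact vy=-13.816
  bounce: vy ← 0.7·13.816 = 9.671
Arc 3: start y=0.000, vy=9.671 → t=1.934, apex=4.676, x_land=38.022, impact vy=-9.671
  bounce: vy ← 0.7·9.671 = 6.770
Arc 4: start y=0.000, vy=6.770 → t=1.354, apex=2.291, x_land=44.765, impact vy=-6.770
  bounce: vy ← 0.7·6.770 = 4.739

1 2.938 19.476 14.629
2 2.763 9.543 28.390
3 1.934 4.676 38.022
4 1.354 2.291 44.765
final: 44.765 4.739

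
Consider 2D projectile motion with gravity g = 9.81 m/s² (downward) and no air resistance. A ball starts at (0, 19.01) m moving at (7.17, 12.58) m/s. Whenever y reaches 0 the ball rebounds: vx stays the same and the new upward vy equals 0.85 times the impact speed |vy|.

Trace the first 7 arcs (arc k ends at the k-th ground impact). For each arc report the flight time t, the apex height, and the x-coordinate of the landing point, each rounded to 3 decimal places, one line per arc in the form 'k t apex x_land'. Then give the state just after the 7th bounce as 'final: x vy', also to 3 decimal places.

Arc 1: start y=19.010, vy=12.580 → t=3.632, apex=27.076, x_land=26.040, impact vy=-23.048
  bounce: vy ← 0.85·23.048 = 19.591
Arc 2: start y=0.000, vy=19.591 → t=3.994, apex=19.562, x_land=54.678, impact vy=-19.591
  bounce: vy ← 0.85·19.591 = 16.653
Arc 3: start y=0.000, vy=16.653 → t=3.395, apex=14.134, x_land=79.021, impact vy=-16.653
  bounce: vy ← 0.85·16.653 = 14.155
Arc 4: start y=0.000, vy=14.155 → t=2.886, apex=10.212, x_land=99.711, impact vy=-14.155
  bounce: vy ← 0.85·14.155 = 12.031
Arc 5: start y=0.000, vy=12.031 → t=2.453, apex=7.378, x_land=117.299, impact vy=-12.031
  bounce: vy ← 0.85·12.031 = 10.227
Arc 6: start y=0.000, vy=10.227 → t=2.085, apex=5.331, x_land=132.248, impact vy=-10.227
  bounce: vy ← 0.85·10.227 = 8.693
Arc 7: start y=0.000, vy=8.693 → t=1.772, apex=3.851, x_land=144.955, impact vy=-8.693
  bounce: vy ← 0.85·8.693 = 7.389

1 3.632 27.076 26.040
2 3.994 19.562 54.678
3 3.395 14.134 79.021
4 2.886 10.212 99.711
5 2.453 7.378 117.299
6 2.085 5.331 132.248
7 1.772 3.851 144.955
final: 144.955 7.389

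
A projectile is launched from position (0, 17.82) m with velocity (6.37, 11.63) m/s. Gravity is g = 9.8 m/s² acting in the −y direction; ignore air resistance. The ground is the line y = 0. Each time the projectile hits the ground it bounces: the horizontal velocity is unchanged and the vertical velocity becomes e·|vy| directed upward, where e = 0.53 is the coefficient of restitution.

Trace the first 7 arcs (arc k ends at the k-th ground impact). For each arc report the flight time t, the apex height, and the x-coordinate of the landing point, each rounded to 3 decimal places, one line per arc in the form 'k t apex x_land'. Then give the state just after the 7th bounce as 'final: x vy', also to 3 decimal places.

Arc 1: start y=17.820, vy=11.630 → t=3.433, apex=24.721, x_land=21.867, impact vy=-22.012
  bounce: vy ← 0.53·22.012 = 11.666
Arc 2: start y=0.000, vy=11.666 → t=2.381, apex=6.944, x_land=37.034, impact vy=-11.666
  bounce: vy ← 0.53·11.666 = 6.183
Arc 3: start y=0.000, vy=6.183 → t=1.262, apex=1.951, x_land=45.072, impact vy=-6.183
  bounce: vy ← 0.53·6.183 = 3.277
Arc 4: start y=0.000, vy=3.277 → t=0.669, apex=0.548, x_land=49.332, impact vy=-3.277
  bounce: vy ← 0.53·3.277 = 1.737
Arc 5: start y=0.000, vy=1.737 → t=0.354, apex=0.154, x_land=51.590, impact vy=-1.737
  bounce: vy ← 0.53·1.737 = 0.921
Arc 6: start y=0.000, vy=0.921 → t=0.188, apex=0.043, x_land=52.787, impact vy=-0.921
  bounce: vy ← 0.53·0.921 = 0.488
Arc 7: start y=0.000, vy=0.488 → t=0.100, apex=0.012, x_land=53.421, impact vy=-0.488
  bounce: vy ← 0.53·0.488 = 0.259

1 3.433 24.721 21.867
2 2.381 6.944 37.034
3 1.262 1.951 45.072
4 0.669 0.548 49.332
5 0.354 0.154 51.590
6 0.188 0.043 52.787
7 0.100 0.012 53.421
final: 53.421 0.259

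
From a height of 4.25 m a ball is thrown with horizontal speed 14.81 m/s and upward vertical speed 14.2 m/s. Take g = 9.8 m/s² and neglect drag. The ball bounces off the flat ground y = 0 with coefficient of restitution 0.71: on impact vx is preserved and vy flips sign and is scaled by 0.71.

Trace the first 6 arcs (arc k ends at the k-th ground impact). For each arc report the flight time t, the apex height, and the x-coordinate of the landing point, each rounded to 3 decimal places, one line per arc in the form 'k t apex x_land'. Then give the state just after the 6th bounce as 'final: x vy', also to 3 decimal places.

Arc 1: start y=4.250, vy=14.200 → t=3.171, apex=14.538, x_land=46.969, impact vy=-16.880
  bounce: vy ← 0.71·16.880 = 11.985
Arc 2: start y=0.000, vy=11.985 → t=2.446, apex=7.328, x_land=83.193, impact vy=-11.985
  bounce: vy ← 0.71·11.985 = 8.509
Arc 3: start y=0.000, vy=8.509 → t=1.737, apex=3.694, x_land=108.912, impact vy=-8.509
  bounce: vy ← 0.71·8.509 = 6.042
Arc 4: start y=0.000, vy=6.042 → t=1.233, apex=1.862, x_land=127.172, impact vy=-6.042
  bounce: vy ← 0.71·6.042 = 4.290
Arc 5: start y=0.000, vy=4.290 → t=0.875, apex=0.939, x_land=140.137, impact vy=-4.290
  bounce: vy ← 0.71·4.290 = 3.046
Arc 6: start y=0.000, vy=3.046 → t=0.622, apex=0.473, x_land=149.342, impact vy=-3.046
  bounce: vy ← 0.71·3.046 = 2.162

1 3.171 14.538 46.969
2 2.446 7.328 83.193
3 1.737 3.694 108.912
4 1.233 1.862 127.172
5 0.875 0.939 140.137
6 0.622 0.473 149.342
final: 149.342 2.162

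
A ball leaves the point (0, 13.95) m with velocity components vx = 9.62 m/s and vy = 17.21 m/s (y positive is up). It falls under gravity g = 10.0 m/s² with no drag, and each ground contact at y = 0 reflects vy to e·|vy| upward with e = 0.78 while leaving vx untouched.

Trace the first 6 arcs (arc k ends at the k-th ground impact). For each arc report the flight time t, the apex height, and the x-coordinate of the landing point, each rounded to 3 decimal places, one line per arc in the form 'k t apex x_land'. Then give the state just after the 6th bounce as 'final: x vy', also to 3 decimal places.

1 4.119 28.759 39.628
2 3.741 17.497 75.619
3 2.918 10.645 103.693
4 2.276 6.477 125.590
5 1.775 3.940 142.670
6 1.385 2.397 155.993
final: 155.993 5.401

Arc 1: start y=13.950, vy=17.210 → t=4.119, apex=28.759, x_land=39.628, impact vy=-23.983
  bounce: vy ← 0.78·23.983 = 18.707
Arc 2: start y=0.000, vy=18.707 → t=3.741, apex=17.497, x_land=75.619, impact vy=-18.707
  bounce: vy ← 0.78·18.707 = 14.591
Arc 3: start y=0.000, vy=14.591 → t=2.918, apex=10.645, x_land=103.693, impact vy=-14.591
  bounce: vy ← 0.78·14.591 = 11.381
Arc 4: start y=0.000, vy=11.381 → t=2.276, apex=6.477, x_land=125.590, impact vy=-11.381
  bounce: vy ← 0.78·11.381 = 8.877
Arc 5: start y=0.000, vy=8.877 → t=1.775, apex=3.940, x_land=142.670, impact vy=-8.877
  bounce: vy ← 0.78·8.877 = 6.924
Arc 6: start y=0.000, vy=6.924 → t=1.385, apex=2.397, x_land=155.993, impact vy=-6.924
  bounce: vy ← 0.78·6.924 = 5.401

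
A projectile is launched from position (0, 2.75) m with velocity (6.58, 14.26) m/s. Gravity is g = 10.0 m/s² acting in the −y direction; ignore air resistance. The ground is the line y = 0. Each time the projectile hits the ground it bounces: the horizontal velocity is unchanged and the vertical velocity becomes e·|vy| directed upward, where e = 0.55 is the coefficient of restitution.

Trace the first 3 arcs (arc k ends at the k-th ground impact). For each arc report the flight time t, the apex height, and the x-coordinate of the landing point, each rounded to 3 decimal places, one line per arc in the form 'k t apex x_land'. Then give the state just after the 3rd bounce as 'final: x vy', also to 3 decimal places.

Arc 1: start y=2.750, vy=14.260 → t=3.033, apex=12.917, x_land=19.959, impact vy=-16.073
  bounce: vy ← 0.55·16.073 = 8.840
Arc 2: start y=0.000, vy=8.840 → t=1.768, apex=3.908, x_land=31.593, impact vy=-8.840
  bounce: vy ← 0.55·8.840 = 4.862
Arc 3: start y=0.000, vy=4.862 → t=0.972, apex=1.182, x_land=37.992, impact vy=-4.862
  bounce: vy ← 0.55·4.862 = 2.674

1 3.033 12.917 19.959
2 1.768 3.908 31.593
3 0.972 1.182 37.992
final: 37.992 2.674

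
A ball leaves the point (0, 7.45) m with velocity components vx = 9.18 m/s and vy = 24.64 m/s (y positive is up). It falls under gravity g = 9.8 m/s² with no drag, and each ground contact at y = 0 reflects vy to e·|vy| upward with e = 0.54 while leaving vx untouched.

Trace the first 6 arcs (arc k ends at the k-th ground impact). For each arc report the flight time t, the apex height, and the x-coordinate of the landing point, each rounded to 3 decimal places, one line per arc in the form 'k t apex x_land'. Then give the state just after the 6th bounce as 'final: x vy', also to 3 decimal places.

Arc 1: start y=7.450, vy=24.640 → t=5.315, apex=38.426, x_land=48.788, impact vy=-27.444
  bounce: vy ← 0.54·27.444 = 14.820
Arc 2: start y=0.000, vy=14.820 → t=3.024, apex=11.205, x_land=76.552, impact vy=-14.820
  bounce: vy ← 0.54·14.820 = 8.003
Arc 3: start y=0.000, vy=8.003 → t=1.633, apex=3.267, x_land=91.545, impact vy=-8.003
  bounce: vy ← 0.54·8.003 = 4.321
Arc 4: start y=0.000, vy=4.321 → t=0.882, apex=0.953, x_land=99.641, impact vy=-4.321
  bounce: vy ← 0.54·4.321 = 2.334
Arc 5: start y=0.000, vy=2.334 → t=0.476, apex=0.278, x_land=104.013, impact vy=-2.334
  bounce: vy ← 0.54·2.334 = 1.260
Arc 6: start y=0.000, vy=1.260 → t=0.257, apex=0.081, x_land=106.374, impact vy=-1.260
  bounce: vy ← 0.54·1.260 = 0.680

1 5.315 38.426 48.788
2 3.024 11.205 76.552
3 1.633 3.267 91.545
4 0.882 0.953 99.641
5 0.476 0.278 104.013
6 0.257 0.081 106.374
final: 106.374 0.680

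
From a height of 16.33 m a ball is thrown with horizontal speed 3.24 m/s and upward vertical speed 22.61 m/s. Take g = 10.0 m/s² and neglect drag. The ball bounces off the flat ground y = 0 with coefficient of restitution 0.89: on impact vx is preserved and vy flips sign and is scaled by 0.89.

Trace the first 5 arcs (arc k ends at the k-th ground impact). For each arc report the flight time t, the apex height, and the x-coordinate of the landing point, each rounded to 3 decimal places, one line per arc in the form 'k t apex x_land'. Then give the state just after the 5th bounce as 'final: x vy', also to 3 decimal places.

Arc 1: start y=16.330, vy=22.610 → t=5.155, apex=41.891, x_land=16.704, impact vy=-28.945
  bounce: vy ← 0.89·28.945 = 25.761
Arc 2: start y=0.000, vy=25.761 → t=5.152, apex=33.182, x_land=33.397, impact vy=-25.761
  bounce: vy ← 0.89·25.761 = 22.927
Arc 3: start y=0.000, vy=22.927 → t=4.585, apex=26.283, x_land=48.254, impact vy=-22.927
  bounce: vy ← 0.89·22.927 = 20.405
Arc 4: start y=0.000, vy=20.405 → t=4.081, apex=20.819, x_land=61.477, impact vy=-20.405
  bounce: vy ← 0.89·20.405 = 18.161
Arc 5: start y=0.000, vy=18.161 → t=3.632, apex=16.491, x_land=73.245, impact vy=-18.161
  bounce: vy ← 0.89·18.161 = 16.163

1 5.155 41.891 16.704
2 5.152 33.182 33.397
3 4.585 26.283 48.254
4 4.081 20.819 61.477
5 3.632 16.491 73.245
final: 73.245 16.163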